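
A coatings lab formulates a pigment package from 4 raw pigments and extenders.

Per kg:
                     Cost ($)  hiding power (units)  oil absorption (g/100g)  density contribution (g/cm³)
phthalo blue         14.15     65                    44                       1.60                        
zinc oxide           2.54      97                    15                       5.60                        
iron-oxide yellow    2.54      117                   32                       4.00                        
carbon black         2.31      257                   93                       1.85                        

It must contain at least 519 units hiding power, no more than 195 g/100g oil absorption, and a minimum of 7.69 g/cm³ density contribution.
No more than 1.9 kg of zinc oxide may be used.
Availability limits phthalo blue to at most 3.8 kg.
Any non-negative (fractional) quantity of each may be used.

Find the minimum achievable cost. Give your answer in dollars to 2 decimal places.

$6.01

Treat it as an LP. Let x1 = kg of phthalo blue, x2 = kg of zinc oxide, x3 = kg of iron-oxide yellow, x4 = kg of carbon black.
min 14.15x1 + 2.54x2 + 2.54x3 + 2.31x4 with:
  65x1 + 97x2 + 117x3 + 257x4 ≥ 519   (hiding power)
  44x1 + 15x2 + 32x3 + 93x4 ≤ 195   (oil absorption)
  1.6x1 + 5.6x2 + 4x3 + 1.85x4 ≥ 7.69   (density contribution)
  x2 ≤ 1.9
  x1 ≤ 3.8
  x1, x2, x3, x4 ≥ 0.
At the optimum only zinc oxide, carbon black are positive (phthalo blue, iron-oxide yellow = 0). The hiding power and density contribution requirements are met with equality.
Optimal quantities: zinc oxide = 0.8067 kg, carbon black = 1.715 kg.
Total cost: 2.54·0.8067 + 2.31·1.715 = 6.0107.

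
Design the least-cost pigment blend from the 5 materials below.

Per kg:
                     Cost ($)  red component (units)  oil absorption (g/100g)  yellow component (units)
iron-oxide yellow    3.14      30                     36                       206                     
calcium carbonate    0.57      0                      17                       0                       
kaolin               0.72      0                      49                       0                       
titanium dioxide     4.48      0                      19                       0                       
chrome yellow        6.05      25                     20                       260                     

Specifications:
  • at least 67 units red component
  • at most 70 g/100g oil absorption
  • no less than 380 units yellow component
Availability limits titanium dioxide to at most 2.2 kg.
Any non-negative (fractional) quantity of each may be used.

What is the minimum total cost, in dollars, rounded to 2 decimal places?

Set it up as a linear program. Let x1 = kg of iron-oxide yellow, x2 = kg of calcium carbonate, x3 = kg of kaolin, x4 = kg of titanium dioxide, x5 = kg of chrome yellow.
Minimise 3.14x1 + 0.57x2 + 0.72x3 + 4.48x4 + 6.05x5 with:
  30x1 + 25x5 ≥ 67   (red component)
  36x1 + 17x2 + 49x3 + 19x4 + 20x5 ≤ 70   (oil absorption)
  206x1 + 260x5 ≥ 380   (yellow component)
  x4 ≤ 2.2
  x1, x2, x3, x4, x5 ≥ 0.
The optimal basis is {iron-oxide yellow, chrome yellow}; calcium carbonate, kaolin, titanium dioxide drop out. The red component and oil absorption requirements are met with equality.
So iron-oxide yellow = 1.367 kg, chrome yellow = 1.04 kg.
Total cost: 3.14·1.367 + 6.05·1.04 = 10.5844.

$10.58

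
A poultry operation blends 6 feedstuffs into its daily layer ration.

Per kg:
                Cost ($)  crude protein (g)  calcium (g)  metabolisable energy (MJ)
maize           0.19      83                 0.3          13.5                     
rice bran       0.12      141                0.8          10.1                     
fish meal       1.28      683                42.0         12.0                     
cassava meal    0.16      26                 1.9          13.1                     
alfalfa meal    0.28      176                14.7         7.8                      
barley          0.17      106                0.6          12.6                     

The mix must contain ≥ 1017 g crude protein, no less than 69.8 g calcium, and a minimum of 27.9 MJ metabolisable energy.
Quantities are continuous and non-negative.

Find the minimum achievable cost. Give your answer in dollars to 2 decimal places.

$1.47

This is a linear program. Let x1 = kg of maize, x2 = kg of rice bran, x3 = kg of fish meal, x4 = kg of cassava meal, x5 = kg of alfalfa meal, x6 = kg of barley.
min 0.19x1 + 0.12x2 + 1.28x3 + 0.16x4 + 0.28x5 + 0.17x6 with:
  83x1 + 141x2 + 683x3 + 26x4 + 176x5 + 106x6 ≥ 1017   (crude protein)
  0.3x1 + 0.8x2 + 42x3 + 1.9x4 + 14.7x5 + 0.6x6 ≥ 69.8   (calcium)
  13.5x1 + 10.1x2 + 12x3 + 13.1x4 + 7.8x5 + 12.6x6 ≥ 27.9   (metabolisable energy)
  x1, x2, x3, x4, x5, x6 ≥ 0.
The cheapest feasible vertex uses only rice bran, alfalfa meal; maize, fish meal, cassava meal, barley are not used. There the crude protein and calcium constraints are tight.
That vertex is x2 = 1.38, x5 = 4.673.
Total cost: 0.12·1.38 + 0.28·4.673 = 1.4740.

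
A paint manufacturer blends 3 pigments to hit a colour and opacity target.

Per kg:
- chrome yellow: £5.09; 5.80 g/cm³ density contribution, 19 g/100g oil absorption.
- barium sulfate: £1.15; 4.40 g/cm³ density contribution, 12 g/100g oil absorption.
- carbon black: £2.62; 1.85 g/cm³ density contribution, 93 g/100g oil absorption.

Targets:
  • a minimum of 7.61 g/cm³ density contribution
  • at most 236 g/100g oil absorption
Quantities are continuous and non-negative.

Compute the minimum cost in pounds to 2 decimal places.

£1.99

Let x1 = kg of chrome yellow, x2 = kg of barium sulfate, x3 = kg of carbon black.
Minimize 5.09x1 + 1.15x2 + 2.62x3 with:
  5.8x1 + 4.4x2 + 1.85x3 ≥ 7.61   (density contribution)
  19x1 + 12x2 + 93x3 ≤ 236   (oil absorption)
  x1, x2, x3 ≥ 0.
At the optimum only barium sulfate is positive (chrome yellow, carbon black = 0). There the density contribution constraint is tight.
That vertex is x2 = 1.73.
Cost = 1.15·1.73 = 1.9895.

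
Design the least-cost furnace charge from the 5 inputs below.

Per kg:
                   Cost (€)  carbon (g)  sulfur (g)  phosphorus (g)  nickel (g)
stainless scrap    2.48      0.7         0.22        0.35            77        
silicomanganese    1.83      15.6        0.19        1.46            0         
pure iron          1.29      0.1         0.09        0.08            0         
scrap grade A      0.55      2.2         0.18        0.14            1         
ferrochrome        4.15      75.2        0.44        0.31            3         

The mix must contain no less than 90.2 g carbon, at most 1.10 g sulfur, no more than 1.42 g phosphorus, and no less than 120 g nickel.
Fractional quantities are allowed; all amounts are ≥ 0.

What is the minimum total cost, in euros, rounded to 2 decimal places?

Let x1 = kg of stainless scrap, x2 = kg of silicomanganese, x3 = kg of pure iron, x4 = kg of scrap grade A, x5 = kg of ferrochrome.
Minimize 2.48x1 + 1.83x2 + 1.29x3 + 0.55x4 + 4.15x5 s.t.:
  0.7x1 + 15.6x2 + 0.1x3 + 2.2x4 + 75.2x5 ≥ 90.2   (carbon)
  0.22x1 + 0.19x2 + 0.09x3 + 0.18x4 + 0.44x5 ≤ 1.1   (sulfur)
  0.35x1 + 1.46x2 + 0.08x3 + 0.14x4 + 0.31x5 ≤ 1.42   (phosphorus)
  77x1 + 1x4 + 3x5 ≥ 120   (nickel)
  x1, x2, x3, x4, x5 ≥ 0.
At the optimum only stainless scrap, ferrochrome are positive (silicomanganese, pure iron, scrap grade A = 0). Binding constraints: carbon and nickel.
Solving gives x1 = 1.512, x5 = 1.185.
Total cost: 2.48·1.512 + 4.15·1.185 = 8.6675.

€8.67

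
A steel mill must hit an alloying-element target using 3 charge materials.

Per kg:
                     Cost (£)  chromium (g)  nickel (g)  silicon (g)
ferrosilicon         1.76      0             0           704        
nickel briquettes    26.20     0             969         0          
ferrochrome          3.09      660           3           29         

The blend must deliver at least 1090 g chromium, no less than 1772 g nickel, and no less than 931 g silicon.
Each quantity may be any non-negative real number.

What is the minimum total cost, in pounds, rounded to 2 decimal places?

Let x1 = kg of ferrosilicon, x2 = kg of nickel briquettes, x3 = kg of ferrochrome.
Minimize 1.76x1 + 26.2x2 + 3.09x3 with:
  660x3 ≥ 1090   (chromium)
  969x2 + 3x3 ≥ 1772   (nickel)
  704x1 + 29x3 ≥ 931   (silicon)
  x1, x2, x3 ≥ 0.
The optimal mix uses every input. Binding constraints: chromium, nickel, silicon.
That vertex is x1 = 1.2544, x2 = 1.8236, x3 = 1.6515.
Hence cost = 1.76·1.2544 + 26.2·1.8236 + 3.09·1.6515 = £55.0892.

£55.09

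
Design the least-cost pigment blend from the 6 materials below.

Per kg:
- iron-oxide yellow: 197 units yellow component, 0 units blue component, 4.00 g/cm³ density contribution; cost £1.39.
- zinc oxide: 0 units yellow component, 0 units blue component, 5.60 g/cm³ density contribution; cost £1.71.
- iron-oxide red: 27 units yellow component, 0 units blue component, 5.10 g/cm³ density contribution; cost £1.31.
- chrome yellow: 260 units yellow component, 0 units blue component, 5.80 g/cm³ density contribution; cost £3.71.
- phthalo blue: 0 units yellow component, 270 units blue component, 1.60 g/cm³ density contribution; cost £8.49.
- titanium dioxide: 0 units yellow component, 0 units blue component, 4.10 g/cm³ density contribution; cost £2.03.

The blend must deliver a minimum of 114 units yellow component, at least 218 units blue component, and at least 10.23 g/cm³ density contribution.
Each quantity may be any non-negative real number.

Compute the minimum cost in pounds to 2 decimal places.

£9.29

This is a linear program. Let x1 = kg of iron-oxide yellow, x2 = kg of zinc oxide, x3 = kg of iron-oxide red, x4 = kg of chrome yellow, x5 = kg of phthalo blue, x6 = kg of titanium dioxide.
Minimise 1.39x1 + 1.71x2 + 1.31x3 + 3.71x4 + 8.49x5 + 2.03x6 subject to:
  197x1 + 27x3 + 260x4 ≥ 114   (yellow component)
  270x5 ≥ 218   (blue component)
  4x1 + 5.6x2 + 5.1x3 + 5.8x4 + 1.6x5 + 4.1x6 ≥ 10.23   (density contribution)
  x1, x2, x3, x4, x5, x6 ≥ 0.
The cheapest feasible vertex uses only iron-oxide yellow, iron-oxide red, phthalo blue; zinc oxide, chrome yellow, titanium dioxide are not used. There the yellow component, blue component, density contribution constraints are tight.
Optimal quantities: iron-oxide yellow = 0.3792 kg, iron-oxide red = 1.455 kg, phthalo blue = 0.8074 kg.
Total cost: 1.39·0.3792 + 1.31·1.455 + 8.49·0.8074 = 9.2880.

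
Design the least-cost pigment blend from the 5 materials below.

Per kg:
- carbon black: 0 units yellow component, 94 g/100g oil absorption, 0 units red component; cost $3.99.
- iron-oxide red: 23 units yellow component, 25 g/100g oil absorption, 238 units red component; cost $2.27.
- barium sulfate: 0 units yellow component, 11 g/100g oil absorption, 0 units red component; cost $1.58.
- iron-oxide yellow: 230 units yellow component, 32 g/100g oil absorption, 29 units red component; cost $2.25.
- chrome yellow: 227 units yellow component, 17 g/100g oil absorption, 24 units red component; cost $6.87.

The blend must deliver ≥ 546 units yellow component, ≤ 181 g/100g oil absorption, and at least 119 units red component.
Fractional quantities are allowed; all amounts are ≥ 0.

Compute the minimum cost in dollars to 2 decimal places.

$5.78

Treat it as an LP. Let x1 = kg of carbon black, x2 = kg of iron-oxide red, x3 = kg of barium sulfate, x4 = kg of iron-oxide yellow, x5 = kg of chrome yellow.
Minimize 3.99x1 + 2.27x2 + 1.58x3 + 2.25x4 + 6.87x5 subject to:
  23x2 + 230x4 + 227x5 ≥ 546   (yellow component)
  94x1 + 25x2 + 11x3 + 32x4 + 17x5 ≤ 181   (oil absorption)
  238x2 + 29x4 + 24x5 ≥ 119   (red component)
  x1, x2, x3, x4, x5 ≥ 0.
The cheapest feasible vertex uses only iron-oxide red, iron-oxide yellow; carbon black, barium sulfate, chrome yellow are not used. Binding constraints: yellow component and red component.
Solving gives x2 = 0.2133, x4 = 2.353.
Hence cost = 2.27·0.2133 + 2.25·2.353 = $5.7784.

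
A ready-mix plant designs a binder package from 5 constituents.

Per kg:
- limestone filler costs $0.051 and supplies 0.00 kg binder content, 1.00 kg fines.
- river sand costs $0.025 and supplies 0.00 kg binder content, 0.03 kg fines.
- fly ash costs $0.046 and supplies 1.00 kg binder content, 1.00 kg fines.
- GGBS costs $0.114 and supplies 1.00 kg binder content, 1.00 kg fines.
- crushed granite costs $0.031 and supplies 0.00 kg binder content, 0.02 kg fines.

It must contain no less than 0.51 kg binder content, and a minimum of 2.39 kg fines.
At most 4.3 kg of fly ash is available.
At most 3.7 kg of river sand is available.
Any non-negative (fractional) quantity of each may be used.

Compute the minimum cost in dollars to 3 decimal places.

This is a linear program. Let x1 = kg of limestone filler, x2 = kg of river sand, x3 = kg of fly ash, x4 = kg of GGBS, x5 = kg of crushed granite.
min 0.051x1 + 0.025x2 + 0.046x3 + 0.114x4 + 0.031x5 s.t.:
  1x3 + 1x4 ≥ 0.51   (binder content)
  1x1 + 0.03x2 + 1x3 + 1x4 + 0.02x5 ≥ 2.39   (fines)
  x3 ≤ 4.3
  x2 ≤ 3.7
  x1, x2, x3, x4, x5 ≥ 0.
The optimal basis is {fly ash}; limestone filler, river sand, GGBS, crushed granite drop out. There the fines constraint is tight.
So fly ash = 2.39 kg.
Objective = 0.046·2.39 = 0.10994.

$0.110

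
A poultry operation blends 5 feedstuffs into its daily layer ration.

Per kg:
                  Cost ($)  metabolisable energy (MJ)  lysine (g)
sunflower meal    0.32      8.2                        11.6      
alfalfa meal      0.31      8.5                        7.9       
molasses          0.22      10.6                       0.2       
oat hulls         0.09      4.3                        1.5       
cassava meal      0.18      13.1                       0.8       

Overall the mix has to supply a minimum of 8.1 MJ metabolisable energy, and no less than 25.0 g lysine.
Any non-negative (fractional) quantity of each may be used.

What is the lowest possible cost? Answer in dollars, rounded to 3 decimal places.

$0.690

Treat it as an LP. Let x1 = kg of sunflower meal, x2 = kg of alfalfa meal, x3 = kg of molasses, x4 = kg of oat hulls, x5 = kg of cassava meal.
min 0.32x1 + 0.31x2 + 0.22x3 + 0.09x4 + 0.18x5 with:
  8.2x1 + 8.5x2 + 10.6x3 + 4.3x4 + 13.1x5 ≥ 8.1   (metabolisable energy)
  11.6x1 + 7.9x2 + 0.2x3 + 1.5x4 + 0.8x5 ≥ 25   (lysine)
  x1, x2, x3, x4, x5 ≥ 0.
At the optimum only sunflower meal is positive (alfalfa meal, molasses, oat hulls, cassava meal = 0). Binding constraint: lysine.
Optimal quantities: sunflower meal = 2.155 kg.
Objective = 0.32·2.155 = 0.68960.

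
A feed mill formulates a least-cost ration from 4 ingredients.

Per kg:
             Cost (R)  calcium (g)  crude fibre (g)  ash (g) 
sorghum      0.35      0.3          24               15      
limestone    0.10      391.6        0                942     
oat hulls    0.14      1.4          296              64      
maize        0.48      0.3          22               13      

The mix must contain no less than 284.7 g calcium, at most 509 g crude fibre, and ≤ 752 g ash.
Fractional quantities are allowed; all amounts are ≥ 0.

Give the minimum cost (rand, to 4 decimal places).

R0.0727

This is a linear program. Let x1 = kg of sorghum, x2 = kg of limestone, x3 = kg of oat hulls, x4 = kg of maize.
min 0.35x1 + 0.1x2 + 0.14x3 + 0.48x4 s.t.:
  0.3x1 + 391.6x2 + 1.4x3 + 0.3x4 ≥ 284.7   (calcium)
  24x1 + 296x3 + 22x4 ≤ 509   (crude fibre)
  15x1 + 942x2 + 64x3 + 13x4 ≤ 752   (ash)
  x1, x2, x3, x4 ≥ 0.
At the optimum only limestone is positive (sorghum, oat hulls, maize = 0). Binding constraint: calcium.
Optimal quantities: limestone = 0.727 kg.
Cost = 0.1·0.727 = 0.072700.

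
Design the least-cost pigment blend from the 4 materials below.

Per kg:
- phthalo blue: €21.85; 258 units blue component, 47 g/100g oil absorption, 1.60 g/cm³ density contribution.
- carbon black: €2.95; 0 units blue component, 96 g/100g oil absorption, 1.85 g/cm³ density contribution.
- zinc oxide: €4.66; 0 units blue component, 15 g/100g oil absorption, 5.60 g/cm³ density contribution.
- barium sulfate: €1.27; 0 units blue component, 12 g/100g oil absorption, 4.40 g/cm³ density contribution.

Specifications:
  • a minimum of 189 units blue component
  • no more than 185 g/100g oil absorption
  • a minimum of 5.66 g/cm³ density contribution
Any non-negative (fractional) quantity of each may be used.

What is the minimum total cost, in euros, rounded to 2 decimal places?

€17.30

This is a linear program. Let x1 = kg of phthalo blue, x2 = kg of carbon black, x3 = kg of zinc oxide, x4 = kg of barium sulfate.
Minimise 21.85x1 + 2.95x2 + 4.66x3 + 1.27x4 with:
  258x1 ≥ 189   (blue component)
  47x1 + 96x2 + 15x3 + 12x4 ≤ 185   (oil absorption)
  1.6x1 + 1.85x2 + 5.6x3 + 4.4x4 ≥ 5.66   (density contribution)
  x1, x2, x3, x4 ≥ 0.
The optimal basis is {phthalo blue, barium sulfate}; carbon black, zinc oxide drop out. Binding constraints: blue component and density contribution.
Solving gives x1 = 0.7326, x4 = 1.02.
Cost = 21.85·0.7326 + 1.27·1.02 = 17.3027.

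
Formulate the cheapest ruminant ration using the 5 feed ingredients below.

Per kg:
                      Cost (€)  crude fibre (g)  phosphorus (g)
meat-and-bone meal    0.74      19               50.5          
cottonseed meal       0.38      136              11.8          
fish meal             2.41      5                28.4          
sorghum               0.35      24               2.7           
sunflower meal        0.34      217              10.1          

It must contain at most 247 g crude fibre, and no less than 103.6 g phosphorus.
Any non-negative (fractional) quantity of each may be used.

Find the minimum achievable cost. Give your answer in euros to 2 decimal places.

This is a linear program. Let x1 = kg of meat-and-bone meal, x2 = kg of cottonseed meal, x3 = kg of fish meal, x4 = kg of sorghum, x5 = kg of sunflower meal.
Minimize 0.74x1 + 0.38x2 + 2.41x3 + 0.35x4 + 0.34x5 s.t.:
  19x1 + 136x2 + 5x3 + 24x4 + 217x5 ≤ 247   (crude fibre)
  50.5x1 + 11.8x2 + 28.4x3 + 2.7x4 + 10.1x5 ≥ 103.6   (phosphorus)
  x1, x2, x3, x4, x5 ≥ 0.
The minimum-cost mix takes nothing from cottonseed meal, fish meal, sorghum, sunflower meal — only meat-and-bone meal. Binding constraint: phosphorus.
So meat-and-bone meal = 2.051 kg.
Hence cost = 0.74·2.051 = €1.5177.

€1.52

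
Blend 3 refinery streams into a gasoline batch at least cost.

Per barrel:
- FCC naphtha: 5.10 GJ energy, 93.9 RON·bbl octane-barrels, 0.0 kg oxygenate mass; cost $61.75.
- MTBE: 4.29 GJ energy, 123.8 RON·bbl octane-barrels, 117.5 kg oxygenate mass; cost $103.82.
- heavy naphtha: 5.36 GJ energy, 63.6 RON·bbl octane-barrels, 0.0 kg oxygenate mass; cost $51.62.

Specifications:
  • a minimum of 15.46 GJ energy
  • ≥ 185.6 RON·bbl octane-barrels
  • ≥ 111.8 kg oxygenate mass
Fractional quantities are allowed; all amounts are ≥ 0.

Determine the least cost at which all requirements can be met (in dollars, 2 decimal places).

Let x1 = barrels of FCC naphtha, x2 = barrels of MTBE, x3 = barrels of heavy naphtha.
min 61.75x1 + 103.82x2 + 51.62x3 subject to:
  5.1x1 + 4.29x2 + 5.36x3 ≥ 15.46   (energy)
  93.9x1 + 123.8x2 + 63.6x3 ≥ 185.6   (octane-barrels)
  117.5x2 ≥ 111.8   (oxygenate mass)
  x1, x2, x3 ≥ 0.
At the optimum only MTBE, heavy naphtha are positive (FCC naphtha = 0). Binding constraints: energy and oxygenate mass.
Solving gives x2 = 0.95149, x3 = 2.1228.
Total cost: 103.82·0.95149 + 51.62·2.1228 = 208.3626.

$208.36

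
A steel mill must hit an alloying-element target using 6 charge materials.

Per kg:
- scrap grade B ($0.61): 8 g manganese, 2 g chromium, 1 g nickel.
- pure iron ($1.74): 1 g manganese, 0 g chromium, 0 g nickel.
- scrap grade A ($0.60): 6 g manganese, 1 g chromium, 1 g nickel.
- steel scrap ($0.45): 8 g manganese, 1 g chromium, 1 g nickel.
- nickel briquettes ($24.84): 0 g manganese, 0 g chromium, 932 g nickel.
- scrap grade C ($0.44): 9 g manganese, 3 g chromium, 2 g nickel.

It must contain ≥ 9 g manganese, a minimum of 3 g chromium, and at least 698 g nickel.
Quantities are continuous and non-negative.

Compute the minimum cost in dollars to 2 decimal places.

Set it up as a linear program. Let x1 = kg of scrap grade B, x2 = kg of pure iron, x3 = kg of scrap grade A, x4 = kg of steel scrap, x5 = kg of nickel briquettes, x6 = kg of scrap grade C.
Minimise 0.61x1 + 1.74x2 + 0.6x3 + 0.45x4 + 24.84x5 + 0.44x6 subject to:
  8x1 + 1x2 + 6x3 + 8x4 + 9x6 ≥ 9   (manganese)
  2x1 + 1x3 + 1x4 + 3x6 ≥ 3   (chromium)
  1x1 + 1x3 + 1x4 + 932x5 + 2x6 ≥ 698   (nickel)
  x1, x2, x3, x4, x5, x6 ≥ 0.
The cheapest feasible vertex uses only nickel briquettes, scrap grade C; scrap grade B, pure iron, scrap grade A, steel scrap are not used. Binding constraints: manganese, chromium, nickel.
That vertex is x5 = 0.7468, x6 = 1.
Cost = 24.84·0.7468 + 0.44·1 = 18.9905.

$18.99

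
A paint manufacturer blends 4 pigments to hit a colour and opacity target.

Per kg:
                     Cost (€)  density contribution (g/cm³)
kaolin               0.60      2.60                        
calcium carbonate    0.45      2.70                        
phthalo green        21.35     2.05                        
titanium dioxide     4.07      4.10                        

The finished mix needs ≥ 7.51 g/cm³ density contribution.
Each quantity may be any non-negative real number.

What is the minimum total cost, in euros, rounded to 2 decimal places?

€1.25

Let x1 = kg of kaolin, x2 = kg of calcium carbonate, x3 = kg of phthalo green, x4 = kg of titanium dioxide.
Minimize 0.6x1 + 0.45x2 + 21.35x3 + 4.07x4 s.t.:
  2.6x1 + 2.7x2 + 2.05x3 + 4.1x4 ≥ 7.51   (density contribution)
  x1, x2, x3, x4 ≥ 0.
At the optimum only calcium carbonate is positive (kaolin, phthalo green, titanium dioxide = 0). The density contribution requirement is met with equality.
Solving gives x2 = 2.781.
Cost = 0.45·2.781 = 1.2515.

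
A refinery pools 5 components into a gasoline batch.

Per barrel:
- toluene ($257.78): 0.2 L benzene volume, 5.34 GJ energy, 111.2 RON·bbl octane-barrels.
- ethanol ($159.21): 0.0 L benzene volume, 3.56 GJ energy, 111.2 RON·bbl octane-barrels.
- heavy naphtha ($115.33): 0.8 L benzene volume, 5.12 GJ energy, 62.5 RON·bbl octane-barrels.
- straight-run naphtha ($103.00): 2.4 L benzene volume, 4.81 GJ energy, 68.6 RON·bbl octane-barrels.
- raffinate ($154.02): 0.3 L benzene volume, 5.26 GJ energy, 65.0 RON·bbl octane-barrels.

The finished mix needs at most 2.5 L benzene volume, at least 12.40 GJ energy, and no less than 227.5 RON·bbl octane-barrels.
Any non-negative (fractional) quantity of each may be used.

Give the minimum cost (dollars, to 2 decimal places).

This is a linear program. Let x1 = barrels of toluene, x2 = barrels of ethanol, x3 = barrels of heavy naphtha, x4 = barrels of straight-run naphtha, x5 = barrels of raffinate.
Minimize 257.78x1 + 159.21x2 + 115.33x3 + 103x4 + 154.02x5 s.t.:
  0.2x1 + 0.8x3 + 2.4x4 + 0.3x5 ≤ 2.5   (benzene volume)
  5.34x1 + 3.56x2 + 5.12x3 + 4.81x4 + 5.26x5 ≥ 12.4   (energy)
  111.2x1 + 111.2x2 + 62.5x3 + 68.6x4 + 65x5 ≥ 227.5   (octane-barrels)
  x1, x2, x3, x4, x5 ≥ 0.
The optimal basis is {ethanol, heavy naphtha, straight-run naphtha}; toluene, raffinate drop out. The benzene volume, energy, octane-barrels requirements are met with equality.
So ethanol = 1.02366 barrels, heavy naphtha = 1.06503 barrels, straight-run naphtha = 0.686657 barrels.
Cost = 159.21·1.02366 + 115.33·1.06503 + 103·0.686657 = 356.5325.

$356.53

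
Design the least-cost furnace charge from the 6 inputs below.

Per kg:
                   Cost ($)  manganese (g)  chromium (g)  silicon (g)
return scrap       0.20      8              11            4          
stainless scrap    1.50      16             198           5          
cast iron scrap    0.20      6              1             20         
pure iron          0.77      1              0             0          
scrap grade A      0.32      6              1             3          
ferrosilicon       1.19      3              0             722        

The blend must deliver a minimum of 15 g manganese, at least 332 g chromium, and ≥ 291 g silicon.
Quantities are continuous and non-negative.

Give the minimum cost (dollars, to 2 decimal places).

$2.98

Let x1 = kg of return scrap, x2 = kg of stainless scrap, x3 = kg of cast iron scrap, x4 = kg of pure iron, x5 = kg of scrap grade A, x6 = kg of ferrosilicon.
min 0.2x1 + 1.5x2 + 0.2x3 + 0.77x4 + 0.32x5 + 1.19x6 s.t.:
  8x1 + 16x2 + 6x3 + 1x4 + 6x5 + 3x6 ≥ 15   (manganese)
  11x1 + 198x2 + 1x3 + 1x5 ≥ 332   (chromium)
  4x1 + 5x2 + 20x3 + 3x5 + 722x6 ≥ 291   (silicon)
  x1, x2, x3, x4, x5, x6 ≥ 0.
At the optimum only stainless scrap, ferrosilicon are positive (return scrap, cast iron scrap, pure iron, scrap grade A = 0). Binding constraints: chromium and silicon.
Solving gives x2 = 1.677, x6 = 0.3914.
Objective = 1.5·1.677 + 1.19·0.3914 = 2.9813.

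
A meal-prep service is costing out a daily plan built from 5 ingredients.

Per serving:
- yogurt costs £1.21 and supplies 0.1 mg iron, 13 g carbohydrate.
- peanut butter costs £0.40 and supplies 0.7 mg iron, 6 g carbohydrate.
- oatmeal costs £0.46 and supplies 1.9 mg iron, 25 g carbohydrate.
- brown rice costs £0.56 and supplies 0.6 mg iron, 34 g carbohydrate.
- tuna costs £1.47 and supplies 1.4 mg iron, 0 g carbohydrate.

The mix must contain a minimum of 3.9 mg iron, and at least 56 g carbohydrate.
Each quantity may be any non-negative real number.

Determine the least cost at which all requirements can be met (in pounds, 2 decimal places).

£1.02

Let x1 = servings of yogurt, x2 = servings of peanut butter, x3 = servings of oatmeal, x4 = servings of brown rice, x5 = servings of tuna.
min 1.21x1 + 0.4x2 + 0.46x3 + 0.56x4 + 1.47x5 s.t.:
  0.1x1 + 0.7x2 + 1.9x3 + 0.6x4 + 1.4x5 ≥ 3.9   (iron)
  13x1 + 6x2 + 25x3 + 34x4 ≥ 56   (carbohydrate)
  x1, x2, x3, x4, x5 ≥ 0.
The minimum-cost mix takes nothing from yogurt, peanut butter, tuna — only oatmeal, brown rice. The iron and carbohydrate requirements are met with equality.
So oatmeal = 1.996 servings, brown rice = 0.1794 servings.
Cost = 0.46·1.996 + 0.56·0.1794 = 1.0186.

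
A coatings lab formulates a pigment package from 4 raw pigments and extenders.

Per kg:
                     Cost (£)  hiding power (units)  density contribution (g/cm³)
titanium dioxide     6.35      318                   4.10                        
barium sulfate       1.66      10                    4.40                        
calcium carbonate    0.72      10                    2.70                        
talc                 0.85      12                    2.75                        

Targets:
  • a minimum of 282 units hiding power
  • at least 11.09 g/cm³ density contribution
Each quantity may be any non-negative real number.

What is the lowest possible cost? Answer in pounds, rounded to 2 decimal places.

Let x1 = kg of titanium dioxide, x2 = kg of barium sulfate, x3 = kg of calcium carbonate, x4 = kg of talc.
Minimise 6.35x1 + 1.66x2 + 0.72x3 + 0.85x4 subject to:
  318x1 + 10x2 + 10x3 + 12x4 ≥ 282   (hiding power)
  4.1x1 + 4.4x2 + 2.7x3 + 2.75x4 ≥ 11.09   (density contribution)
  x1, x2, x3, x4 ≥ 0.
At the optimum only titanium dioxide, calcium carbonate are positive (barium sulfate, talc = 0). The hiding power and density contribution requirements are met with equality.
Solving gives x1 = 0.7956, x3 = 2.899.
Objective = 6.35·0.7956 + 0.72·2.899 = 7.1393.

£7.14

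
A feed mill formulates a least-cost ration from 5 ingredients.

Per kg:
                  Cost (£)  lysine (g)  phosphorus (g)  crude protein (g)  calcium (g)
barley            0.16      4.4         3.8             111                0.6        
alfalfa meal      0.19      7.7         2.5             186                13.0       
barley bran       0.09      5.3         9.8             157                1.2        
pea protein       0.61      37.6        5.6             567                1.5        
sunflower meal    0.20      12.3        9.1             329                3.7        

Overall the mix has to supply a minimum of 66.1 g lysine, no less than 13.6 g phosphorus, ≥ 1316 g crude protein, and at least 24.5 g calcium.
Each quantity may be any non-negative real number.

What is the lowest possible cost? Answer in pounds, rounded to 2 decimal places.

£1.10

Let x1 = kg of barley, x2 = kg of alfalfa meal, x3 = kg of barley bran, x4 = kg of pea protein, x5 = kg of sunflower meal.
min 0.16x1 + 0.19x2 + 0.09x3 + 0.61x4 + 0.2x5 with:
  4.4x1 + 7.7x2 + 5.3x3 + 37.6x4 + 12.3x5 ≥ 66.1   (lysine)
  3.8x1 + 2.5x2 + 9.8x3 + 5.6x4 + 9.1x5 ≥ 13.6   (phosphorus)
  111x1 + 186x2 + 157x3 + 567x4 + 329x5 ≥ 1316   (crude protein)
  0.6x1 + 13x2 + 1.2x3 + 1.5x4 + 3.7x5 ≥ 24.5   (calcium)
  x1, x2, x3, x4, x5 ≥ 0.
The minimum-cost mix takes nothing from barley, barley bran, pea protein — only alfalfa meal, sunflower meal. The lysine and calcium requirements are met with equality.
So alfalfa meal = 0.4321 kg, sunflower meal = 5.103 kg.
Objective = 0.19·0.4321 + 0.2·5.103 = 1.1027.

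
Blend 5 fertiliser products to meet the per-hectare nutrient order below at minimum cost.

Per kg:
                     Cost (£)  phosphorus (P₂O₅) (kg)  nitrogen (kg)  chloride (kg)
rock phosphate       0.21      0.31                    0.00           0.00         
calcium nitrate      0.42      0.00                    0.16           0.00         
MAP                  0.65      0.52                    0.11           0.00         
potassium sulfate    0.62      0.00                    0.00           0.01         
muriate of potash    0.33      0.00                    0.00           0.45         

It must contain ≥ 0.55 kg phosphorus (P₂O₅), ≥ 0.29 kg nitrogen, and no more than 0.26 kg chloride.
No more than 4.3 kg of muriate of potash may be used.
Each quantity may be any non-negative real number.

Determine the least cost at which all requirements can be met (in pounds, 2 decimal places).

Let x1 = kg of rock phosphate, x2 = kg of calcium nitrate, x3 = kg of MAP, x4 = kg of potassium sulfate, x5 = kg of muriate of potash.
Minimize 0.21x1 + 0.42x2 + 0.65x3 + 0.62x4 + 0.33x5 subject to:
  0.31x1 + 0.52x3 ≥ 0.55   (phosphorus (P₂O₅))
  0.16x2 + 0.11x3 ≥ 0.29   (nitrogen)
  0.01x4 + 0.45x5 ≤ 0.26   (chloride)
  x5 ≤ 4.3
  x1, x2, x3, x4, x5 ≥ 0.
The cheapest feasible vertex uses only rock phosphate, calcium nitrate; MAP, potassium sulfate, muriate of potash are not used. Binding constraints: phosphorus (P₂O₅) and nitrogen.
So rock phosphate = 1.774 kg, calcium nitrate = 1.812 kg.
Total cost: 0.21·1.774 + 0.42·1.812 = 1.1336.

£1.13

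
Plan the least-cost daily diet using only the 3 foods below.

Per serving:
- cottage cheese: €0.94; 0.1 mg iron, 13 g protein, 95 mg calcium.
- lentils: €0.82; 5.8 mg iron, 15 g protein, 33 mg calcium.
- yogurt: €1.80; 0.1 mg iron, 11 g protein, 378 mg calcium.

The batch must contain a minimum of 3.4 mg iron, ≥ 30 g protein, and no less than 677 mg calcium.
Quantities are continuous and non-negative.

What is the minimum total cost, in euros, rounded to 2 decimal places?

This is a linear program. Let x1 = servings of cottage cheese, x2 = servings of lentils, x3 = servings of yogurt.
Minimize 0.94x1 + 0.82x2 + 1.8x3 with:
  0.1x1 + 5.8x2 + 0.1x3 ≥ 3.4   (iron)
  13x1 + 15x2 + 11x3 ≥ 30   (protein)
  95x1 + 33x2 + 378x3 ≥ 677   (calcium)
  x1, x2, x3 ≥ 0.
The cheapest feasible vertex uses only lentils, yogurt; cottage cheese is not used. There the protein and calcium constraints are tight.
So lentils = 0.7336 servings, yogurt = 1.727 servings.
Objective = 0.82·0.7336 + 1.8·1.727 = 3.7102.

€3.71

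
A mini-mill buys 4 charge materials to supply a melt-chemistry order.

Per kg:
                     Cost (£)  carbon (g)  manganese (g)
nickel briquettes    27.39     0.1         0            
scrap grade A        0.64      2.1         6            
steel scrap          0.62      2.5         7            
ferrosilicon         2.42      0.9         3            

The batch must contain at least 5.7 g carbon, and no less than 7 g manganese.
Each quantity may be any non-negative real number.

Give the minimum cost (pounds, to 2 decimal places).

£1.41

Let x1 = kg of nickel briquettes, x2 = kg of scrap grade A, x3 = kg of steel scrap, x4 = kg of ferrosilicon.
Minimise 27.39x1 + 0.64x2 + 0.62x3 + 2.42x4 subject to:
  0.1x1 + 2.1x2 + 2.5x3 + 0.9x4 ≥ 5.7   (carbon)
  6x2 + 7x3 + 3x4 ≥ 7   (manganese)
  x1, x2, x3, x4 ≥ 0.
At the optimum only steel scrap is positive (nickel briquettes, scrap grade A, ferrosilicon = 0). There the carbon constraint is tight.
Solving gives x3 = 2.28.
Objective = 0.62·2.28 = 1.4136.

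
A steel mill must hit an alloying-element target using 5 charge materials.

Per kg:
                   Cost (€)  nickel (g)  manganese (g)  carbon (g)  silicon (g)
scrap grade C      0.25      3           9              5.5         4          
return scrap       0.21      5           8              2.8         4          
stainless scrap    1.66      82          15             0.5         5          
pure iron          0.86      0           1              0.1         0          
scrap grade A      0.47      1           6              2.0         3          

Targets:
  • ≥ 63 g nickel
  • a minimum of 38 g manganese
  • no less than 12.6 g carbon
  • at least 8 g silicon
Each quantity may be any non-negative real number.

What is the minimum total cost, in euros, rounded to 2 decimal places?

€1.73

Let x1 = kg of scrap grade C, x2 = kg of return scrap, x3 = kg of stainless scrap, x4 = kg of pure iron, x5 = kg of scrap grade A.
Minimize 0.25x1 + 0.21x2 + 1.66x3 + 0.86x4 + 0.47x5 s.t.:
  3x1 + 5x2 + 82x3 + 1x5 ≥ 63   (nickel)
  9x1 + 8x2 + 15x3 + 1x4 + 6x5 ≥ 38   (manganese)
  5.5x1 + 2.8x2 + 0.5x3 + 0.1x4 + 2x5 ≥ 12.6   (carbon)
  4x1 + 4x2 + 5x3 + 3x5 ≥ 8   (silicon)
  x1, x2, x3, x4, x5 ≥ 0.
The optimal basis is {scrap grade C, return scrap, stainless scrap}; pure iron, scrap grade A drop out. Binding constraints: nickel, manganese, carbon.
So scrap grade C = 0.8571 kg, return scrap = 2.714 kg, stainless scrap = 0.5714 kg.
Objective = 0.25·0.8571 + 0.21·2.714 + 1.66·0.5714 = 1.7327.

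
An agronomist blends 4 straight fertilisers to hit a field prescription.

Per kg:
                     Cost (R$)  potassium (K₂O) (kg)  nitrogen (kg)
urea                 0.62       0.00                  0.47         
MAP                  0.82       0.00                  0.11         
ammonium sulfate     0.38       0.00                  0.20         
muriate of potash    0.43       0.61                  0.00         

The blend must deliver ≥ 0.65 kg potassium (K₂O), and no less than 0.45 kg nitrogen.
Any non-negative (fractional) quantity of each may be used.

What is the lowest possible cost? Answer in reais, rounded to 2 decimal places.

R$1.05

Let x1 = kg of urea, x2 = kg of MAP, x3 = kg of ammonium sulfate, x4 = kg of muriate of potash.
Minimize 0.62x1 + 0.82x2 + 0.38x3 + 0.43x4 subject to:
  0.61x4 ≥ 0.65   (potassium (K₂O))
  0.47x1 + 0.11x2 + 0.2x3 ≥ 0.45   (nitrogen)
  x1, x2, x3, x4 ≥ 0.
The cheapest feasible vertex uses only urea, muriate of potash; MAP, ammonium sulfate are not used. The potassium (K₂O) and nitrogen requirements are met with equality.
Solving gives x1 = 0.9574, x4 = 1.066.
Hence cost = 0.62·0.9574 + 0.43·1.066 = R$1.0520.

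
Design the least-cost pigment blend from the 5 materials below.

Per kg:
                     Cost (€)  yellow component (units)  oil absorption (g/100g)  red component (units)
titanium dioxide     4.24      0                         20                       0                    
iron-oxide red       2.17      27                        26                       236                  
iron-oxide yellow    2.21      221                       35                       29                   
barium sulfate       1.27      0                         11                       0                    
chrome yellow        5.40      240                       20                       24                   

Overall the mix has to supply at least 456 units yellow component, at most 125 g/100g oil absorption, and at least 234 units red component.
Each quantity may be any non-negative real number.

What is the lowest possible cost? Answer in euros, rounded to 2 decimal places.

€5.98

Let x1 = kg of titanium dioxide, x2 = kg of iron-oxide red, x3 = kg of iron-oxide yellow, x4 = kg of barium sulfate, x5 = kg of chrome yellow.
min 4.24x1 + 2.17x2 + 2.21x3 + 1.27x4 + 5.4x5 subject to:
  27x2 + 221x3 + 240x5 ≥ 456   (yellow component)
  20x1 + 26x2 + 35x3 + 11x4 + 20x5 ≤ 125   (oil absorption)
  236x2 + 29x3 + 24x5 ≥ 234   (red component)
  x1, x2, x3, x4, x5 ≥ 0.
The minimum-cost mix takes nothing from titanium dioxide, barium sulfate, chrome yellow — only iron-oxide red, iron-oxide yellow. Binding constraints: yellow component and red component.
So iron-oxide red = 0.7492 kg, iron-oxide yellow = 1.972 kg.
Objective = 2.17·0.7492 + 2.21·1.972 = 5.9839.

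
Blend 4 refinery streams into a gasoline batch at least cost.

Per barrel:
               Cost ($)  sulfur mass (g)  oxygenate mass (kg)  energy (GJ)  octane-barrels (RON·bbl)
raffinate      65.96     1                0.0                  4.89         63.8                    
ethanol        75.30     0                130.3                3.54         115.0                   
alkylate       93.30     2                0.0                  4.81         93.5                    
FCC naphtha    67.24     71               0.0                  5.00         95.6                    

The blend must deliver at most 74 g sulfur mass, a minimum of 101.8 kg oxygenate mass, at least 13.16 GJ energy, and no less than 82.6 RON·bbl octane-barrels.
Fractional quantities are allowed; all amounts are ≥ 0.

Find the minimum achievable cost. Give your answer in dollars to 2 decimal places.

Set it up as a linear program. Let x1 = barrels of raffinate, x2 = barrels of ethanol, x3 = barrels of alkylate, x4 = barrels of FCC naphtha.
Minimize 65.96x1 + 75.3x2 + 93.3x3 + 67.24x4 subject to:
  1x1 + 2x3 + 71x4 ≤ 74   (sulfur mass)
  130.3x2 ≥ 101.8   (oxygenate mass)
  4.89x1 + 3.54x2 + 4.81x3 + 5x4 ≥ 13.16   (energy)
  63.8x1 + 115x2 + 93.5x3 + 95.6x4 ≥ 82.6   (octane-barrels)
  x1, x2, x3, x4 ≥ 0.
At the optimum only raffinate, ethanol, FCC naphtha are positive (alkylate = 0). The sulfur mass, oxygenate mass, energy requirements are met with equality.
So raffinate = 1.0754 barrels, ethanol = 0.78127 barrels, FCC naphtha = 1.0271 barrels.
Total cost: 65.96·1.0754 + 75.3·0.78127 + 67.24·1.0271 = 198.8252.

$198.83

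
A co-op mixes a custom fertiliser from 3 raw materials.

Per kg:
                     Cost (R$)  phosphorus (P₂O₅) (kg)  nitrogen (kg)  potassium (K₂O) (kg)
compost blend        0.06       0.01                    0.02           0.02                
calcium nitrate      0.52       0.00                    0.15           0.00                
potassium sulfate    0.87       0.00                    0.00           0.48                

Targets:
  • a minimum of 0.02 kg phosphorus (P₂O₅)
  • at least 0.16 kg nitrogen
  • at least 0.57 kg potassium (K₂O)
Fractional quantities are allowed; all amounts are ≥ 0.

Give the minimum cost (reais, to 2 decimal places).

R$1.22

Set it up as a linear program. Let x1 = kg of compost blend, x2 = kg of calcium nitrate, x3 = kg of potassium sulfate.
Minimise 0.06x1 + 0.52x2 + 0.87x3 s.t.:
  0.01x1 ≥ 0.02   (phosphorus (P₂O₅))
  0.02x1 + 0.15x2 ≥ 0.16   (nitrogen)
  0.02x1 + 0.48x3 ≥ 0.57   (potassium (K₂O))
  x1, x2, x3 ≥ 0.
At the optimum only compost blend, potassium sulfate are positive (calcium nitrate = 0). The nitrogen and potassium (K₂O) requirements are met with equality.
Optimal quantities: compost blend = 8 kg, potassium sulfate = 0.8542 kg.
Cost = 0.06·8 + 0.87·0.8542 = 1.2232.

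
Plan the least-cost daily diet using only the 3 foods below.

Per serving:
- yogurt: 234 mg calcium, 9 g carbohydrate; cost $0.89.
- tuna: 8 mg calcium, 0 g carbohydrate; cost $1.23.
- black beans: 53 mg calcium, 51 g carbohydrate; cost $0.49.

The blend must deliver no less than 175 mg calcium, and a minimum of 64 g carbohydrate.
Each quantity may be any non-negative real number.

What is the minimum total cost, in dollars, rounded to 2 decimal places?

Let x1 = servings of yogurt, x2 = servings of tuna, x3 = servings of black beans.
Minimise 0.89x1 + 1.23x2 + 0.49x3 with:
  234x1 + 8x2 + 53x3 ≥ 175   (calcium)
  9x1 + 51x3 ≥ 64   (carbohydrate)
  x1, x2, x3 ≥ 0.
The minimum-cost mix takes nothing from tuna — only yogurt, black beans. There the calcium and carbohydrate constraints are tight.
Optimal quantities: yogurt = 0.4829 servings, black beans = 1.17 servings.
Total cost: 0.89·0.4829 + 0.49·1.17 = 1.0031.

$1.00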